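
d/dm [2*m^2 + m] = 4*m + 1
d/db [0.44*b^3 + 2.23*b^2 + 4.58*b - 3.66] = 1.32*b^2 + 4.46*b + 4.58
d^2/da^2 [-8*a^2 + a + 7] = -16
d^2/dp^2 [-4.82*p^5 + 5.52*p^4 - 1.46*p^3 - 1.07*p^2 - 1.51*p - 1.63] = -96.4*p^3 + 66.24*p^2 - 8.76*p - 2.14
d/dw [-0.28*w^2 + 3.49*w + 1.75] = 3.49 - 0.56*w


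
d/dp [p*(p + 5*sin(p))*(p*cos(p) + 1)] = -p^3*sin(p) + 3*p^2*cos(p) + 5*p^2*cos(2*p) + 5*p*sin(2*p) + 5*p*cos(p) + 2*p + 5*sin(p)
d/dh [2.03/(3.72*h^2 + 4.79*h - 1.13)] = (-15.1032*h - 9.7237)/(3.72*h^2 + 4.79*h - 1.13)^2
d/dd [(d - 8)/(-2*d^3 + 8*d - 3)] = (-2*d^3 + 8*d + 2*(d - 8)*(3*d^2 - 4) - 3)/(2*d^3 - 8*d + 3)^2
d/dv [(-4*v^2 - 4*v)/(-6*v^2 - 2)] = 2*(-3*v^2 + 2*v + 1)/(9*v^4 + 6*v^2 + 1)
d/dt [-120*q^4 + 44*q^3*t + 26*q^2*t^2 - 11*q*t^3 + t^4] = 44*q^3 + 52*q^2*t - 33*q*t^2 + 4*t^3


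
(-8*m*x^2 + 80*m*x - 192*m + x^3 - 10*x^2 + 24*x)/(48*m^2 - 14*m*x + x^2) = (x^2 - 10*x + 24)/(-6*m + x)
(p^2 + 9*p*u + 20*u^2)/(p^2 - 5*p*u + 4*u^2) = (p^2 + 9*p*u + 20*u^2)/(p^2 - 5*p*u + 4*u^2)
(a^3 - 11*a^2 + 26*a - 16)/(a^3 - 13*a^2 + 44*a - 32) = (a - 2)/(a - 4)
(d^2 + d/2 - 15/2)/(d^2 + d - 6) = (d - 5/2)/(d - 2)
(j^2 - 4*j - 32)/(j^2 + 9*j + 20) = (j - 8)/(j + 5)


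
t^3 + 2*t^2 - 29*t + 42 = (t - 3)*(t - 2)*(t + 7)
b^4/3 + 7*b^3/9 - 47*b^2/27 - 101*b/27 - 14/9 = (b/3 + 1)*(b - 7/3)*(b + 2/3)*(b + 1)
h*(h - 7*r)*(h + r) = h^3 - 6*h^2*r - 7*h*r^2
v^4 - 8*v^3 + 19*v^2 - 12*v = v*(v - 4)*(v - 3)*(v - 1)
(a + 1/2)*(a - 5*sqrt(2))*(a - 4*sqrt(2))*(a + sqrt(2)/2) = a^4 - 17*sqrt(2)*a^3/2 + a^3/2 - 17*sqrt(2)*a^2/4 + 31*a^2 + 31*a/2 + 20*sqrt(2)*a + 10*sqrt(2)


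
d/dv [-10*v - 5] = -10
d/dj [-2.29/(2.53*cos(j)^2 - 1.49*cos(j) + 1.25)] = (3.4121 - 11.5874*cos(j))*sin(j)/(2.53*cos(j)^2 - 1.49*cos(j) + 1.25)^2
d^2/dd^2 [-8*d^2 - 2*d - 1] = -16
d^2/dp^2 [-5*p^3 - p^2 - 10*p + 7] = -30*p - 2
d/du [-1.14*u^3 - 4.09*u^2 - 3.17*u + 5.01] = -3.42*u^2 - 8.18*u - 3.17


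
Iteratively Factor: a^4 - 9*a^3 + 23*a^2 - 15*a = (a)*(a^3 - 9*a^2 + 23*a - 15) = a*(a - 5)*(a^2 - 4*a + 3) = a*(a - 5)*(a - 3)*(a - 1)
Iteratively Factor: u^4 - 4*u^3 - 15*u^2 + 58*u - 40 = (u + 4)*(u^3 - 8*u^2 + 17*u - 10) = (u - 5)*(u + 4)*(u^2 - 3*u + 2) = (u - 5)*(u - 1)*(u + 4)*(u - 2)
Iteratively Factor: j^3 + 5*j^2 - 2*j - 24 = (j - 2)*(j^2 + 7*j + 12) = (j - 2)*(j + 4)*(j + 3)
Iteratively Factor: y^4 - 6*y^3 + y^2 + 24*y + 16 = (y + 1)*(y^3 - 7*y^2 + 8*y + 16) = (y + 1)^2*(y^2 - 8*y + 16) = (y - 4)*(y + 1)^2*(y - 4)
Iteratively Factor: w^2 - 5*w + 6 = (w - 3)*(w - 2)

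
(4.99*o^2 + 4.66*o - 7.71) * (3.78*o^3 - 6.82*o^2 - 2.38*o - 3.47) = 18.8622*o^5 - 16.417*o^4 - 72.8012*o^3 + 24.1761*o^2 + 2.1796*o + 26.7537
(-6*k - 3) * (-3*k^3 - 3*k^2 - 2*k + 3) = 18*k^4 + 27*k^3 + 21*k^2 - 12*k - 9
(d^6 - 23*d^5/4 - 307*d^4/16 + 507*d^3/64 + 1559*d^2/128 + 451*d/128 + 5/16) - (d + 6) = d^6 - 23*d^5/4 - 307*d^4/16 + 507*d^3/64 + 1559*d^2/128 + 323*d/128 - 91/16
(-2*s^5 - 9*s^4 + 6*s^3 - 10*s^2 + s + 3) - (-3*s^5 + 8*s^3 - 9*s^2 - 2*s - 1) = s^5 - 9*s^4 - 2*s^3 - s^2 + 3*s + 4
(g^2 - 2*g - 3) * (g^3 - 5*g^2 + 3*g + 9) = g^5 - 7*g^4 + 10*g^3 + 18*g^2 - 27*g - 27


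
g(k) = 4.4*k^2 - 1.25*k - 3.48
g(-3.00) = 39.87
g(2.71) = 25.45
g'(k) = 8.8*k - 1.25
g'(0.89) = 6.58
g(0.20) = -3.55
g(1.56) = 5.28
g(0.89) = -1.11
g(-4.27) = 82.08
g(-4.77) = 102.60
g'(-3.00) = -27.65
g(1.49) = 4.43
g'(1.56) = 12.48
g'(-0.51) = -5.74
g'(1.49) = 11.86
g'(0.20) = 0.51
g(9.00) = 341.67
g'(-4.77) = -43.23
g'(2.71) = 22.60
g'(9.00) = 77.95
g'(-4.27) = -38.83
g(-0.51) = -1.70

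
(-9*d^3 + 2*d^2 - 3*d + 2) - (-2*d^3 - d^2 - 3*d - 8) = -7*d^3 + 3*d^2 + 10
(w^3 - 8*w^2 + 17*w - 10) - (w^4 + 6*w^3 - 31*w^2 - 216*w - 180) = -w^4 - 5*w^3 + 23*w^2 + 233*w + 170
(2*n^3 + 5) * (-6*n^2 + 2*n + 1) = -12*n^5 + 4*n^4 + 2*n^3 - 30*n^2 + 10*n + 5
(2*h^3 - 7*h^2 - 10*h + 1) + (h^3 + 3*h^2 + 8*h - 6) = 3*h^3 - 4*h^2 - 2*h - 5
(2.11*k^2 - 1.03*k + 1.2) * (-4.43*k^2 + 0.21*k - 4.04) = -9.3473*k^4 + 5.006*k^3 - 14.0567*k^2 + 4.4132*k - 4.848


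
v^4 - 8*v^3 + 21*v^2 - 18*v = v*(v - 3)^2*(v - 2)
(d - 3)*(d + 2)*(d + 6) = d^3 + 5*d^2 - 12*d - 36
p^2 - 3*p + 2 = (p - 2)*(p - 1)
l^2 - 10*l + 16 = (l - 8)*(l - 2)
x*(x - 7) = x^2 - 7*x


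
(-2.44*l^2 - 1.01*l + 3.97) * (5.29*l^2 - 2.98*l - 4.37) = -12.9076*l^4 + 1.9283*l^3 + 34.6739*l^2 - 7.4169*l - 17.3489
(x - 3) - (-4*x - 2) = 5*x - 1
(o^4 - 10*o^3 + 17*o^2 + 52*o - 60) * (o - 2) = o^5 - 12*o^4 + 37*o^3 + 18*o^2 - 164*o + 120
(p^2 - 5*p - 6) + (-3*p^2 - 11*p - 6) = -2*p^2 - 16*p - 12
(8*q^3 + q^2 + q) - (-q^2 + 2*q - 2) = 8*q^3 + 2*q^2 - q + 2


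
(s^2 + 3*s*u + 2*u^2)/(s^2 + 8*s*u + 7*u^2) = (s + 2*u)/(s + 7*u)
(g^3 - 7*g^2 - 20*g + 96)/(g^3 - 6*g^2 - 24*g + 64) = (g - 3)/(g - 2)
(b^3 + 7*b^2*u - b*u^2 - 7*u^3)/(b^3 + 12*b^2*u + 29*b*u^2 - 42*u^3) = (b + u)/(b + 6*u)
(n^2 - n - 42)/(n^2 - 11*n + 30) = (n^2 - n - 42)/(n^2 - 11*n + 30)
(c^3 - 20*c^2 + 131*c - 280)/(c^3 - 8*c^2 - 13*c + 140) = (c - 8)/(c + 4)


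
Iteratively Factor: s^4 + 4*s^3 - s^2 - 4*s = (s + 1)*(s^3 + 3*s^2 - 4*s) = (s + 1)*(s + 4)*(s^2 - s) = s*(s + 1)*(s + 4)*(s - 1)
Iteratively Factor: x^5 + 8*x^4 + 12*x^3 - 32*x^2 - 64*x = (x + 2)*(x^4 + 6*x^3 - 32*x) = (x + 2)*(x + 4)*(x^3 + 2*x^2 - 8*x) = (x + 2)*(x + 4)^2*(x^2 - 2*x) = x*(x + 2)*(x + 4)^2*(x - 2)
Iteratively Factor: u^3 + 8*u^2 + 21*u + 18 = (u + 2)*(u^2 + 6*u + 9) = (u + 2)*(u + 3)*(u + 3)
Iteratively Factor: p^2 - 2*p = (p - 2)*(p)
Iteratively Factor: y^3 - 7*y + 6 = (y - 1)*(y^2 + y - 6) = (y - 2)*(y - 1)*(y + 3)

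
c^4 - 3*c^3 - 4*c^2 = c^2*(c - 4)*(c + 1)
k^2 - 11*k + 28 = (k - 7)*(k - 4)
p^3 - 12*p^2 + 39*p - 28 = (p - 7)*(p - 4)*(p - 1)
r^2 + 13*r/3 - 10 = (r - 5/3)*(r + 6)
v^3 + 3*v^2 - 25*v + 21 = (v - 3)*(v - 1)*(v + 7)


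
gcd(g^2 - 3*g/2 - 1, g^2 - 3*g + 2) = g - 2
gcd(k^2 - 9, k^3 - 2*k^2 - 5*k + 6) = k - 3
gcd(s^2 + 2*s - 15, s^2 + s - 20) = s + 5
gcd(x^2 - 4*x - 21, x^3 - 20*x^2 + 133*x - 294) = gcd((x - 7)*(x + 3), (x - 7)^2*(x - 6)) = x - 7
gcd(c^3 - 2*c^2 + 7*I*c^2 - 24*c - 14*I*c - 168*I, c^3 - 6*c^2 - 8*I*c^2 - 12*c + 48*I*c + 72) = c - 6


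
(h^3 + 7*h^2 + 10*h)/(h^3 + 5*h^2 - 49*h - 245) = h*(h + 2)/(h^2 - 49)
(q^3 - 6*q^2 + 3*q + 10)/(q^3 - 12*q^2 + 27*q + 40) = (q - 2)/(q - 8)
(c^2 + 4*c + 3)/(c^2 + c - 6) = (c + 1)/(c - 2)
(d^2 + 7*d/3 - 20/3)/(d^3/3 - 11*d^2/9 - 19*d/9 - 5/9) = 3*(-3*d^2 - 7*d + 20)/(-3*d^3 + 11*d^2 + 19*d + 5)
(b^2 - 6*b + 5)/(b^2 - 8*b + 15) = (b - 1)/(b - 3)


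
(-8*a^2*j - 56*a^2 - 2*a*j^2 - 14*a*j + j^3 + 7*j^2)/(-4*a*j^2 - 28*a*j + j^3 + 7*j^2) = (2*a + j)/j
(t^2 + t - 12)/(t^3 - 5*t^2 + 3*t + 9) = (t + 4)/(t^2 - 2*t - 3)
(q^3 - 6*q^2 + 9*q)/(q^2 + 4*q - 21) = q*(q - 3)/(q + 7)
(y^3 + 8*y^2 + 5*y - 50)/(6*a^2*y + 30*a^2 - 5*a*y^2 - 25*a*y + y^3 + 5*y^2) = (y^2 + 3*y - 10)/(6*a^2 - 5*a*y + y^2)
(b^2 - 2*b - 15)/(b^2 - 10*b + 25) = (b + 3)/(b - 5)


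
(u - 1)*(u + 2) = u^2 + u - 2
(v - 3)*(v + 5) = v^2 + 2*v - 15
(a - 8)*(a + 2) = a^2 - 6*a - 16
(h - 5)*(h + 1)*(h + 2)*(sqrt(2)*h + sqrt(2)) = sqrt(2)*h^4 - sqrt(2)*h^3 - 15*sqrt(2)*h^2 - 23*sqrt(2)*h - 10*sqrt(2)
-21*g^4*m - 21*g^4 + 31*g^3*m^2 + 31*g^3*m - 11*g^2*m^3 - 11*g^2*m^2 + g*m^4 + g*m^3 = (-7*g + m)*(-3*g + m)*(-g + m)*(g*m + g)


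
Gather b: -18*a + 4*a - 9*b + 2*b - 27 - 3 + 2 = -14*a - 7*b - 28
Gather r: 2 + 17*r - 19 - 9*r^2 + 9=-9*r^2 + 17*r - 8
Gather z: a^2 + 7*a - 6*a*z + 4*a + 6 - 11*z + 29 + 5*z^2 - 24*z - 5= a^2 + 11*a + 5*z^2 + z*(-6*a - 35) + 30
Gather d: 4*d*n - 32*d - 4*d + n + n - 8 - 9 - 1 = d*(4*n - 36) + 2*n - 18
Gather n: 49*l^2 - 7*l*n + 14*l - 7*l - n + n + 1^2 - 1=49*l^2 - 7*l*n + 7*l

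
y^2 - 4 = (y - 2)*(y + 2)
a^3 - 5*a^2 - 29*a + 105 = (a - 7)*(a - 3)*(a + 5)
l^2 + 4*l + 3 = (l + 1)*(l + 3)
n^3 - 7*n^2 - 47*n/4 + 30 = (n - 8)*(n - 3/2)*(n + 5/2)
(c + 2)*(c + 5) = c^2 + 7*c + 10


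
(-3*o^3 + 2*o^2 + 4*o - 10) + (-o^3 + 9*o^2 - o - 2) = -4*o^3 + 11*o^2 + 3*o - 12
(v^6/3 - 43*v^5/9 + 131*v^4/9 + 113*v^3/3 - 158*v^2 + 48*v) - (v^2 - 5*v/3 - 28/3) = v^6/3 - 43*v^5/9 + 131*v^4/9 + 113*v^3/3 - 159*v^2 + 149*v/3 + 28/3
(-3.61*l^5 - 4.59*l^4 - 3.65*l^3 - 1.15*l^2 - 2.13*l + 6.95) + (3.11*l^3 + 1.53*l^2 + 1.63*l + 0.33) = -3.61*l^5 - 4.59*l^4 - 0.54*l^3 + 0.38*l^2 - 0.5*l + 7.28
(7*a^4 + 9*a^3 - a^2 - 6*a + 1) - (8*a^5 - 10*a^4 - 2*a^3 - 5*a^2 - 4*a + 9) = -8*a^5 + 17*a^4 + 11*a^3 + 4*a^2 - 2*a - 8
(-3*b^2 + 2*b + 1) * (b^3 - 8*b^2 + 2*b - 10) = -3*b^5 + 26*b^4 - 21*b^3 + 26*b^2 - 18*b - 10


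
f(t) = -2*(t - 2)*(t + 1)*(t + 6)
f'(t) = -2*(t - 2)*(t + 1) - 2*(t - 2)*(t + 6) - 2*(t + 1)*(t + 6) = -6*t^2 - 20*t + 16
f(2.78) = -51.77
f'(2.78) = -85.97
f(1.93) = 3.25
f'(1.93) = -44.95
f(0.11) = 25.64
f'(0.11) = 13.73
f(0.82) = 29.29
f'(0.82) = -4.43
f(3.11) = -83.12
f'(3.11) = -104.23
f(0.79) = 29.41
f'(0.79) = -3.54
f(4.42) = -273.35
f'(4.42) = -189.62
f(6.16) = -724.39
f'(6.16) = -334.87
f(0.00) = 24.00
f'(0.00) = 16.00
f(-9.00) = 528.00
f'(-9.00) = -290.00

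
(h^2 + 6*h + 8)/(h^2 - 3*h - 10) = (h + 4)/(h - 5)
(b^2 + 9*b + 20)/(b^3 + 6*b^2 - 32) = (b + 5)/(b^2 + 2*b - 8)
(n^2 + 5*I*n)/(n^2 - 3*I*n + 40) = n/(n - 8*I)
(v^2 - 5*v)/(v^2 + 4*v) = (v - 5)/(v + 4)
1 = 1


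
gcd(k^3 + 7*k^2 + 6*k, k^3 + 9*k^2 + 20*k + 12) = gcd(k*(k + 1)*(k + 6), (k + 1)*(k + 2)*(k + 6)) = k^2 + 7*k + 6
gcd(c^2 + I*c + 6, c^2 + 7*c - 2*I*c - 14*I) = c - 2*I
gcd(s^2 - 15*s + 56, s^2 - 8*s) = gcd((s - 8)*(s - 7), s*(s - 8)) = s - 8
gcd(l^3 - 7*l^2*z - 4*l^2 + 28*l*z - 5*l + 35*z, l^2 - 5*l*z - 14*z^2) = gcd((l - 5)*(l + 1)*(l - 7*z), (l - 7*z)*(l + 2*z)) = -l + 7*z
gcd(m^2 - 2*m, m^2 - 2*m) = m^2 - 2*m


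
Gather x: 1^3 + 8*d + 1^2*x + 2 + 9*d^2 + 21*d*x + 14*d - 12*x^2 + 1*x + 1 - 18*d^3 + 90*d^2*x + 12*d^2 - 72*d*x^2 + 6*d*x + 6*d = -18*d^3 + 21*d^2 + 28*d + x^2*(-72*d - 12) + x*(90*d^2 + 27*d + 2) + 4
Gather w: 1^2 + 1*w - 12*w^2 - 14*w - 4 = -12*w^2 - 13*w - 3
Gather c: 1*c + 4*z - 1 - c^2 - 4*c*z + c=-c^2 + c*(2 - 4*z) + 4*z - 1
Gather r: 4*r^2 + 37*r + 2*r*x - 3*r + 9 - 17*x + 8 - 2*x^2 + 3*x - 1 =4*r^2 + r*(2*x + 34) - 2*x^2 - 14*x + 16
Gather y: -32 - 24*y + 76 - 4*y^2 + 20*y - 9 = -4*y^2 - 4*y + 35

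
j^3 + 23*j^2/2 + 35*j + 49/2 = (j + 1)*(j + 7/2)*(j + 7)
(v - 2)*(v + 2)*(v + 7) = v^3 + 7*v^2 - 4*v - 28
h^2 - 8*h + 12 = (h - 6)*(h - 2)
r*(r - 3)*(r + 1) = r^3 - 2*r^2 - 3*r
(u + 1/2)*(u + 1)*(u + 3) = u^3 + 9*u^2/2 + 5*u + 3/2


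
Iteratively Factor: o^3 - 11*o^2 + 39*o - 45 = (o - 3)*(o^2 - 8*o + 15) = (o - 3)^2*(o - 5)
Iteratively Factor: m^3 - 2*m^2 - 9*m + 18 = (m - 2)*(m^2 - 9) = (m - 3)*(m - 2)*(m + 3)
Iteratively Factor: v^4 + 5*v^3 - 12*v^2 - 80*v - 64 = (v + 1)*(v^3 + 4*v^2 - 16*v - 64) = (v + 1)*(v + 4)*(v^2 - 16) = (v - 4)*(v + 1)*(v + 4)*(v + 4)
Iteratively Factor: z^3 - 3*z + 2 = (z - 1)*(z^2 + z - 2) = (z - 1)^2*(z + 2)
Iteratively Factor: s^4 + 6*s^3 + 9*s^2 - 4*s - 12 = (s - 1)*(s^3 + 7*s^2 + 16*s + 12) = (s - 1)*(s + 3)*(s^2 + 4*s + 4) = (s - 1)*(s + 2)*(s + 3)*(s + 2)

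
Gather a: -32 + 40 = 8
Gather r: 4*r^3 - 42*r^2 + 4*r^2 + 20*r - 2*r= 4*r^3 - 38*r^2 + 18*r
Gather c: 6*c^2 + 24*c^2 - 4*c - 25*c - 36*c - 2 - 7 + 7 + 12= 30*c^2 - 65*c + 10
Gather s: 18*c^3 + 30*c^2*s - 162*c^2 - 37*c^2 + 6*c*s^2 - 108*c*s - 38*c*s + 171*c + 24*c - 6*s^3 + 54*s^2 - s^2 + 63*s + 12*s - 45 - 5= 18*c^3 - 199*c^2 + 195*c - 6*s^3 + s^2*(6*c + 53) + s*(30*c^2 - 146*c + 75) - 50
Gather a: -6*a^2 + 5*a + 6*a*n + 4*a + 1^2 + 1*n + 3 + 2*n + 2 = -6*a^2 + a*(6*n + 9) + 3*n + 6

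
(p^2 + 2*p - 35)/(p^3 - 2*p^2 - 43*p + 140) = 1/(p - 4)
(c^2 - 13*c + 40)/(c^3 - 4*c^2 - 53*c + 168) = (c - 5)/(c^2 + 4*c - 21)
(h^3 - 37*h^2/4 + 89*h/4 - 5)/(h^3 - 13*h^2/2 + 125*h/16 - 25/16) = 4*(h - 4)/(4*h - 5)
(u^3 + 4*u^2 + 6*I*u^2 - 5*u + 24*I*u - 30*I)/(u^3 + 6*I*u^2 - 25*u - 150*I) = (u - 1)/(u - 5)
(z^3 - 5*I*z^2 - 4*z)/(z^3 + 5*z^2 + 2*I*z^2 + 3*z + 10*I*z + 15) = z*(z - 4*I)/(z^2 + z*(5 + 3*I) + 15*I)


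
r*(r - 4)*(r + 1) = r^3 - 3*r^2 - 4*r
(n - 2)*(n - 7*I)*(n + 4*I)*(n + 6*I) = n^4 - 2*n^3 + 3*I*n^3 + 46*n^2 - 6*I*n^2 - 92*n + 168*I*n - 336*I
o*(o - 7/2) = o^2 - 7*o/2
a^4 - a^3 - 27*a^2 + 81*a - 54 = (a - 3)^2*(a - 1)*(a + 6)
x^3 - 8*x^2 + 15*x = x*(x - 5)*(x - 3)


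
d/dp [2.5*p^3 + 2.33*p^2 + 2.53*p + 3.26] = 7.5*p^2 + 4.66*p + 2.53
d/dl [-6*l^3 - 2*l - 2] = -18*l^2 - 2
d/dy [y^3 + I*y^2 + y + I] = 3*y^2 + 2*I*y + 1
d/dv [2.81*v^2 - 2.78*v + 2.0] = 5.62*v - 2.78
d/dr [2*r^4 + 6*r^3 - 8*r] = 8*r^3 + 18*r^2 - 8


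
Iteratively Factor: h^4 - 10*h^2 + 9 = (h - 3)*(h^3 + 3*h^2 - h - 3) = (h - 3)*(h + 3)*(h^2 - 1) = (h - 3)*(h + 1)*(h + 3)*(h - 1)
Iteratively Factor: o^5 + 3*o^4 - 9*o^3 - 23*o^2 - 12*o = (o)*(o^4 + 3*o^3 - 9*o^2 - 23*o - 12) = o*(o + 1)*(o^3 + 2*o^2 - 11*o - 12) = o*(o + 1)^2*(o^2 + o - 12) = o*(o + 1)^2*(o + 4)*(o - 3)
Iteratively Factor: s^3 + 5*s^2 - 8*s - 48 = (s + 4)*(s^2 + s - 12) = (s + 4)^2*(s - 3)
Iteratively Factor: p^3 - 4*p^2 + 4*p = (p - 2)*(p^2 - 2*p) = p*(p - 2)*(p - 2)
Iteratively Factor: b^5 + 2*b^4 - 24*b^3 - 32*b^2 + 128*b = (b + 4)*(b^4 - 2*b^3 - 16*b^2 + 32*b) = (b - 2)*(b + 4)*(b^3 - 16*b) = (b - 2)*(b + 4)^2*(b^2 - 4*b) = (b - 4)*(b - 2)*(b + 4)^2*(b)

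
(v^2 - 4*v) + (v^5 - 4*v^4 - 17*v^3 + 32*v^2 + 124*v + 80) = v^5 - 4*v^4 - 17*v^3 + 33*v^2 + 120*v + 80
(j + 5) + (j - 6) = 2*j - 1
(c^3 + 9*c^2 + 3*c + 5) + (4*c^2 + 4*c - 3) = c^3 + 13*c^2 + 7*c + 2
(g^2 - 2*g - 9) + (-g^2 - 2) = -2*g - 11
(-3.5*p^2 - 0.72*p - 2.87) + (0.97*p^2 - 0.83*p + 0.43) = -2.53*p^2 - 1.55*p - 2.44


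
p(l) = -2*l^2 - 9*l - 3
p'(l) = -4*l - 9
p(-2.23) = 7.12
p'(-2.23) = -0.08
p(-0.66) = 2.07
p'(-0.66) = -6.36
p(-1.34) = 5.47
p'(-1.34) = -3.64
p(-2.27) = 7.12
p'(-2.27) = 0.08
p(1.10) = -15.32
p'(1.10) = -13.40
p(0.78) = -11.24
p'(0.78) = -12.12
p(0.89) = -12.59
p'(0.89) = -12.56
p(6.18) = -135.00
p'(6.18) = -33.72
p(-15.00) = -318.00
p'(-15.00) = 51.00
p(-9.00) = -84.00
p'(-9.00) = 27.00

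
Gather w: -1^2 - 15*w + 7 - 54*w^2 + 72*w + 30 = -54*w^2 + 57*w + 36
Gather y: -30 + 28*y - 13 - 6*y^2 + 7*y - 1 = -6*y^2 + 35*y - 44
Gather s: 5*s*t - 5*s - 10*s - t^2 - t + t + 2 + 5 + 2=s*(5*t - 15) - t^2 + 9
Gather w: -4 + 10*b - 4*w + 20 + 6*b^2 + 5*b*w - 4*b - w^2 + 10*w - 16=6*b^2 + 6*b - w^2 + w*(5*b + 6)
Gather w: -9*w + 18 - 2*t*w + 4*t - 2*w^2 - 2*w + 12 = 4*t - 2*w^2 + w*(-2*t - 11) + 30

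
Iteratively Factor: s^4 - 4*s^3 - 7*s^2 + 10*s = (s)*(s^3 - 4*s^2 - 7*s + 10) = s*(s + 2)*(s^2 - 6*s + 5) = s*(s - 1)*(s + 2)*(s - 5)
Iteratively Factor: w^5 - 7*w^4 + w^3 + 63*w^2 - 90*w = (w - 2)*(w^4 - 5*w^3 - 9*w^2 + 45*w) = (w - 3)*(w - 2)*(w^3 - 2*w^2 - 15*w) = w*(w - 3)*(w - 2)*(w^2 - 2*w - 15) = w*(w - 5)*(w - 3)*(w - 2)*(w + 3)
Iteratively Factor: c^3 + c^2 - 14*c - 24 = (c - 4)*(c^2 + 5*c + 6) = (c - 4)*(c + 3)*(c + 2)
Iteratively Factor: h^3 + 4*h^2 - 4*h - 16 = (h + 2)*(h^2 + 2*h - 8) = (h - 2)*(h + 2)*(h + 4)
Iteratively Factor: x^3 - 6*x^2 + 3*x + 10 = (x - 2)*(x^2 - 4*x - 5) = (x - 2)*(x + 1)*(x - 5)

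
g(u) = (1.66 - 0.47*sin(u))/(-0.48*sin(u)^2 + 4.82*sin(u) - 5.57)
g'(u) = (1.66 - 0.47*sin(u))*(0.96*sin(u)*cos(u) - 4.82*cos(u))/(-0.48*sin(u)^2 + 4.82*sin(u) - 5.57)^2 - 0.47*cos(u)/(-0.48*sin(u)^2 + 4.82*sin(u) - 5.57) = (-0.2256*sin(u)^2 + 1.5936*sin(u) - 5.3833)*cos(u)/(0.2304*sin(u)^4 - 4.6272*sin(u)^3 + 28.5796*sin(u)^2 - 53.6948*sin(u) + 31.0249)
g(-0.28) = -0.26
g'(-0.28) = -0.12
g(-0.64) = -0.23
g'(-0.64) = -0.07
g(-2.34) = -0.22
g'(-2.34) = 0.05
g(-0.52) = -0.23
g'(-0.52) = -0.08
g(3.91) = -0.22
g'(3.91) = 0.06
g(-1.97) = -0.20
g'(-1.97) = 0.03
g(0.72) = -0.52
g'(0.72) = -0.49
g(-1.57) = -0.20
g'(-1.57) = -0.00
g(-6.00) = -0.36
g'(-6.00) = -0.26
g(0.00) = -0.30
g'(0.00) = -0.17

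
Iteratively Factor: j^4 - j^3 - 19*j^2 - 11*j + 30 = (j + 2)*(j^3 - 3*j^2 - 13*j + 15) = (j - 5)*(j + 2)*(j^2 + 2*j - 3) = (j - 5)*(j + 2)*(j + 3)*(j - 1)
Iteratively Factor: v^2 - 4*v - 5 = (v + 1)*(v - 5)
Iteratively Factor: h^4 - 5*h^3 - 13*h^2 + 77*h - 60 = (h + 4)*(h^3 - 9*h^2 + 23*h - 15) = (h - 1)*(h + 4)*(h^2 - 8*h + 15) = (h - 3)*(h - 1)*(h + 4)*(h - 5)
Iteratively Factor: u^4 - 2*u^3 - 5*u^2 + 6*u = (u - 3)*(u^3 + u^2 - 2*u) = u*(u - 3)*(u^2 + u - 2) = u*(u - 3)*(u - 1)*(u + 2)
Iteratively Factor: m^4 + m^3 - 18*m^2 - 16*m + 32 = (m - 1)*(m^3 + 2*m^2 - 16*m - 32) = (m - 1)*(m + 4)*(m^2 - 2*m - 8) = (m - 1)*(m + 2)*(m + 4)*(m - 4)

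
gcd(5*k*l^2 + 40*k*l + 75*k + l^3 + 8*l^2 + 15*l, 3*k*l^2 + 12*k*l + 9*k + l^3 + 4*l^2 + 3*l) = l + 3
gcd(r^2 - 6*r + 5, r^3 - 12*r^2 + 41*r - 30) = r^2 - 6*r + 5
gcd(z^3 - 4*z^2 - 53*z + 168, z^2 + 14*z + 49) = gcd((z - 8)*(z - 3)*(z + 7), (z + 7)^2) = z + 7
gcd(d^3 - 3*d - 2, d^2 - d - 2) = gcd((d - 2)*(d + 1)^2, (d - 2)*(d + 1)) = d^2 - d - 2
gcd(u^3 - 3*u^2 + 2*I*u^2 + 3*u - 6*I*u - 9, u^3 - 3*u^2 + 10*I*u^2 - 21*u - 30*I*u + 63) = u^2 + u*(-3 + 3*I) - 9*I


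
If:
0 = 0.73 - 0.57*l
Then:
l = 1.28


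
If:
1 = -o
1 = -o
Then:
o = -1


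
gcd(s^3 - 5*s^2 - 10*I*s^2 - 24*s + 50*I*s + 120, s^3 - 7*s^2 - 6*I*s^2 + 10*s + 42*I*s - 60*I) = s^2 + s*(-5 - 6*I) + 30*I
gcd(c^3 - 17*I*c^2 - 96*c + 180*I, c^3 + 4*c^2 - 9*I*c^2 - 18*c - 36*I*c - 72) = c - 6*I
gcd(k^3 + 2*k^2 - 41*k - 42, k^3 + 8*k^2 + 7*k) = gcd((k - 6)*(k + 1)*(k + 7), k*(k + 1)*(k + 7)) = k^2 + 8*k + 7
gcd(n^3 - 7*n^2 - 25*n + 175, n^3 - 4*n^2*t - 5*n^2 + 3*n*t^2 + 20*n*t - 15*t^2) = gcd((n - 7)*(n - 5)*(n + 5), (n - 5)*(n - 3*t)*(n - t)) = n - 5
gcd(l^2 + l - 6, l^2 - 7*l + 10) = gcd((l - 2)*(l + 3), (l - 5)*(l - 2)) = l - 2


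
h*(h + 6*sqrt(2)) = h^2 + 6*sqrt(2)*h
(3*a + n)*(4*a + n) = 12*a^2 + 7*a*n + n^2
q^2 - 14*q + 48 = (q - 8)*(q - 6)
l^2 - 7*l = l*(l - 7)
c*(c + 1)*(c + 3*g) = c^3 + 3*c^2*g + c^2 + 3*c*g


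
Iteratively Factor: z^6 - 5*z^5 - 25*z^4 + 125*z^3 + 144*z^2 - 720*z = (z + 3)*(z^5 - 8*z^4 - z^3 + 128*z^2 - 240*z) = z*(z + 3)*(z^4 - 8*z^3 - z^2 + 128*z - 240) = z*(z - 3)*(z + 3)*(z^3 - 5*z^2 - 16*z + 80) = z*(z - 5)*(z - 3)*(z + 3)*(z^2 - 16) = z*(z - 5)*(z - 3)*(z + 3)*(z + 4)*(z - 4)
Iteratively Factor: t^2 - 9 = (t - 3)*(t + 3)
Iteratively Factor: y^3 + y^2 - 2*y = (y + 2)*(y^2 - y) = (y - 1)*(y + 2)*(y)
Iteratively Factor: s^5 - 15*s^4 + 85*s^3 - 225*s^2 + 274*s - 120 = (s - 1)*(s^4 - 14*s^3 + 71*s^2 - 154*s + 120) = (s - 4)*(s - 1)*(s^3 - 10*s^2 + 31*s - 30) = (s - 4)*(s - 3)*(s - 1)*(s^2 - 7*s + 10) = (s - 5)*(s - 4)*(s - 3)*(s - 1)*(s - 2)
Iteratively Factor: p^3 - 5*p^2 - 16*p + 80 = (p - 4)*(p^2 - p - 20) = (p - 4)*(p + 4)*(p - 5)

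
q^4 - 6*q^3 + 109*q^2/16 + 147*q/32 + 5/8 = (q - 4)*(q - 5/2)*(q + 1/4)^2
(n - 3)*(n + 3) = n^2 - 9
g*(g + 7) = g^2 + 7*g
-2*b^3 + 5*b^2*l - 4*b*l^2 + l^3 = (-2*b + l)*(-b + l)^2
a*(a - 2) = a^2 - 2*a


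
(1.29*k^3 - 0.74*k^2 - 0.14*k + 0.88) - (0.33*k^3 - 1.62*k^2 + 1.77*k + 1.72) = 0.96*k^3 + 0.88*k^2 - 1.91*k - 0.84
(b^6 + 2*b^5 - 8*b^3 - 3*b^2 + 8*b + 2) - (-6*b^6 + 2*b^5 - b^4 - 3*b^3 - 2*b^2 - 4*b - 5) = 7*b^6 + b^4 - 5*b^3 - b^2 + 12*b + 7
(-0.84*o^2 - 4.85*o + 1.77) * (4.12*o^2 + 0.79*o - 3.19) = -3.4608*o^4 - 20.6456*o^3 + 6.1405*o^2 + 16.8698*o - 5.6463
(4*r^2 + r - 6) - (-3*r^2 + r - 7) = 7*r^2 + 1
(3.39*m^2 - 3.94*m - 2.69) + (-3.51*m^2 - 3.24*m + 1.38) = -0.12*m^2 - 7.18*m - 1.31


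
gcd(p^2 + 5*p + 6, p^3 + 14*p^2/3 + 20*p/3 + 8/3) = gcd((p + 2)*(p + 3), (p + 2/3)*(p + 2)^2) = p + 2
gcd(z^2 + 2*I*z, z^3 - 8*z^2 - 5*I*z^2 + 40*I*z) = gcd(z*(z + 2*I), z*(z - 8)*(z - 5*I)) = z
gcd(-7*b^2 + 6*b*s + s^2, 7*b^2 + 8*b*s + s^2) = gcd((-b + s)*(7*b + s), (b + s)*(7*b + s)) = 7*b + s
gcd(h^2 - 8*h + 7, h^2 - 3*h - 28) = h - 7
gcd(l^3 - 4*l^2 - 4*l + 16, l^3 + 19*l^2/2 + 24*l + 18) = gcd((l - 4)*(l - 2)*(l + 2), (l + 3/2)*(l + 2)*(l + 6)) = l + 2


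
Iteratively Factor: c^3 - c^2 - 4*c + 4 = (c - 2)*(c^2 + c - 2) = (c - 2)*(c + 2)*(c - 1)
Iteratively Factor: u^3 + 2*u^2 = (u)*(u^2 + 2*u) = u*(u + 2)*(u)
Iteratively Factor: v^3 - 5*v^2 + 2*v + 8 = (v - 4)*(v^2 - v - 2) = (v - 4)*(v - 2)*(v + 1)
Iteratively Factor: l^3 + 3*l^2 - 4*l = (l - 1)*(l^2 + 4*l) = l*(l - 1)*(l + 4)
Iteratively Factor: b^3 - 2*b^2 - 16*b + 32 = (b - 4)*(b^2 + 2*b - 8) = (b - 4)*(b + 4)*(b - 2)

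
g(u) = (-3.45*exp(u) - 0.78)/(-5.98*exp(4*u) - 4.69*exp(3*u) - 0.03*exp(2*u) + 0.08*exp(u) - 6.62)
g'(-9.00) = 0.00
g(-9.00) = 0.12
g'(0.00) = -0.34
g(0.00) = 0.25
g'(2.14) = -0.00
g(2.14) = 0.00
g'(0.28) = -0.32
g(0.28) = 0.15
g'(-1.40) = 0.12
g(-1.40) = 0.24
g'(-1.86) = 0.08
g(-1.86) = 0.20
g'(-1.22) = 0.13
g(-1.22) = 0.27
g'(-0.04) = -0.33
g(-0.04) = 0.26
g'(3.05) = -0.00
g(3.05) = 0.00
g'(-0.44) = -0.05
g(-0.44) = 0.34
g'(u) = (-3.45*exp(u) - 0.78)*(23.92*exp(4*u) + 14.07*exp(3*u) + 0.06*exp(2*u) - 0.08*exp(u))/(-5.98*exp(4*u) - 4.69*exp(3*u) - 0.03*exp(2*u) + 0.08*exp(u) - 6.62)^2 - 3.45*exp(u)/(-5.98*exp(4*u) - 4.69*exp(3*u) - 0.03*exp(2*u) + 0.08*exp(u) - 6.62) = (-61.893*exp(4*u) - 51.0186*exp(3*u) - 11.0781*exp(2*u) - 0.0468*exp(u) + 22.9014)*exp(u)/(35.7604*exp(8*u) + 56.0924*exp(7*u) + 22.3549*exp(6*u) - 0.6754*exp(5*u) + 78.4257*exp(4*u) + 62.0908*exp(3*u) + 0.4036*exp(2*u) - 1.0592*exp(u) + 43.8244)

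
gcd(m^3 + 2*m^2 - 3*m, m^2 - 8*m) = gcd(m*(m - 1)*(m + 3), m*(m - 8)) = m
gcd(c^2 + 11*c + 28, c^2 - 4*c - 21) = 1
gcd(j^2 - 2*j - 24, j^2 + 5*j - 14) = 1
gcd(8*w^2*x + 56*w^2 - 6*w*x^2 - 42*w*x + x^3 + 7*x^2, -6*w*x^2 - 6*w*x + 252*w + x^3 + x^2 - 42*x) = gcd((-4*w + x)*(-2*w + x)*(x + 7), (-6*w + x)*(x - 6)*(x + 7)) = x + 7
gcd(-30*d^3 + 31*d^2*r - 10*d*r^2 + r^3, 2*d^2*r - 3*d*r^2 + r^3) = -2*d + r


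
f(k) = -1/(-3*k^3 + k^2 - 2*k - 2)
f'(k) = -(9*k^2 - 2*k + 2)/(-3*k^3 + k^2 - 2*k - 2)^2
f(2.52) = 0.02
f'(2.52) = -0.02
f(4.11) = 0.00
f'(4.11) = -0.00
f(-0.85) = -0.44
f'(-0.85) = -1.99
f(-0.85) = -0.44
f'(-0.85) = -1.99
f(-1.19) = -0.15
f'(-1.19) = -0.36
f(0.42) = 0.35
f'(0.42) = -0.33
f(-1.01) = -0.24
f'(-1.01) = -0.77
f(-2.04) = -0.03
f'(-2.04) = -0.04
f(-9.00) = 0.00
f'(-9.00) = 0.00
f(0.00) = 0.50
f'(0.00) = -0.50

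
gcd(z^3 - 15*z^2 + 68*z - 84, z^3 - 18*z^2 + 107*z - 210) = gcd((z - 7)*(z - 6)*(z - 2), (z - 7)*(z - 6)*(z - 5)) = z^2 - 13*z + 42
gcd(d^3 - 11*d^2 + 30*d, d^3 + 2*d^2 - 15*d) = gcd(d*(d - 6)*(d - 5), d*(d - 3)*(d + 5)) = d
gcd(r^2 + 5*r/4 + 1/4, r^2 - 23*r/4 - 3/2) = r + 1/4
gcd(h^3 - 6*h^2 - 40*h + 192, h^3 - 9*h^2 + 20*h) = h - 4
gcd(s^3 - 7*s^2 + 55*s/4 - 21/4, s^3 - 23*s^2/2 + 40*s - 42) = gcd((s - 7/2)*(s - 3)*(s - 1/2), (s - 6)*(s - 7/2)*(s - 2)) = s - 7/2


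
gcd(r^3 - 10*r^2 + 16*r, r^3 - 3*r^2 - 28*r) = r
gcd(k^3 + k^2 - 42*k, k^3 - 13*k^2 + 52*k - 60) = k - 6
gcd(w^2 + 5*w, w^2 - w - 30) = w + 5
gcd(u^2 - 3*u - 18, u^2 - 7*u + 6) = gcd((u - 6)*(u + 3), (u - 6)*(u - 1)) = u - 6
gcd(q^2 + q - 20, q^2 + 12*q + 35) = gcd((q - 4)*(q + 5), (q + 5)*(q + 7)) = q + 5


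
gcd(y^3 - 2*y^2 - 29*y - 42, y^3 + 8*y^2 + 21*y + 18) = y^2 + 5*y + 6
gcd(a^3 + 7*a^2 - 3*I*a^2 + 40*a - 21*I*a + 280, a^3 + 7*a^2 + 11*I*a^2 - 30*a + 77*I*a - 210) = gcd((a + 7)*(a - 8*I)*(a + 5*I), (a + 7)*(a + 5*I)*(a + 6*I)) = a^2 + a*(7 + 5*I) + 35*I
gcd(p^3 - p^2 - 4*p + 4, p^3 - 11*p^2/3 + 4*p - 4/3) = p^2 - 3*p + 2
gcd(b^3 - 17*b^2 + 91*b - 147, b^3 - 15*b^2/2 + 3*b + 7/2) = b - 7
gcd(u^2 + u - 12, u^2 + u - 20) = 1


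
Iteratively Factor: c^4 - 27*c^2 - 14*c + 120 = (c - 2)*(c^3 + 2*c^2 - 23*c - 60) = (c - 5)*(c - 2)*(c^2 + 7*c + 12) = (c - 5)*(c - 2)*(c + 4)*(c + 3)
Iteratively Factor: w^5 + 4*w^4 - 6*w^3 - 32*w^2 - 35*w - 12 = (w + 4)*(w^4 - 6*w^2 - 8*w - 3) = (w + 1)*(w + 4)*(w^3 - w^2 - 5*w - 3) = (w - 3)*(w + 1)*(w + 4)*(w^2 + 2*w + 1) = (w - 3)*(w + 1)^2*(w + 4)*(w + 1)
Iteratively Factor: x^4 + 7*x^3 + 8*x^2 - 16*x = (x + 4)*(x^3 + 3*x^2 - 4*x) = x*(x + 4)*(x^2 + 3*x - 4) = x*(x + 4)^2*(x - 1)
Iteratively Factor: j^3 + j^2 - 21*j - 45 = (j + 3)*(j^2 - 2*j - 15) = (j + 3)^2*(j - 5)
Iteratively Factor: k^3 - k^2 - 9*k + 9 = (k - 3)*(k^2 + 2*k - 3) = (k - 3)*(k - 1)*(k + 3)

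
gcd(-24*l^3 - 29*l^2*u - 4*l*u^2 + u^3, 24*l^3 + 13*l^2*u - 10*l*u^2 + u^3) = -8*l^2 - 7*l*u + u^2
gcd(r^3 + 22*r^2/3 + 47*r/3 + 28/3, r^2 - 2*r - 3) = r + 1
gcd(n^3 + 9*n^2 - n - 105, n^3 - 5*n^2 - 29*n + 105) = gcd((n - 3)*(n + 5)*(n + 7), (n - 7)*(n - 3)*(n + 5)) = n^2 + 2*n - 15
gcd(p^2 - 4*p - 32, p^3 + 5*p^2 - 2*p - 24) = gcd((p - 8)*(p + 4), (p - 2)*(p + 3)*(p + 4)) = p + 4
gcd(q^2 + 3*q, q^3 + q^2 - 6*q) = q^2 + 3*q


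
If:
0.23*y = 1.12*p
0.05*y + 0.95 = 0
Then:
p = -3.90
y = -19.00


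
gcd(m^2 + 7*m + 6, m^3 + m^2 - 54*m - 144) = m + 6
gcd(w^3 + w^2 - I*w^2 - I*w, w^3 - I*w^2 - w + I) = w^2 + w*(1 - I) - I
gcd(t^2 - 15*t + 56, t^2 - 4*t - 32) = t - 8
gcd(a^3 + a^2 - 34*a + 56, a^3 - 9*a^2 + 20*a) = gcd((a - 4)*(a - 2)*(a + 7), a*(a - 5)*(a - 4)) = a - 4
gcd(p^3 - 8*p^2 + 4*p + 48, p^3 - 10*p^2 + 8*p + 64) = p^2 - 2*p - 8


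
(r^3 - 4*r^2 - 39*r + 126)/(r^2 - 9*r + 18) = (r^2 - r - 42)/(r - 6)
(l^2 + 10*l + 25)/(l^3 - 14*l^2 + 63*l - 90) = (l^2 + 10*l + 25)/(l^3 - 14*l^2 + 63*l - 90)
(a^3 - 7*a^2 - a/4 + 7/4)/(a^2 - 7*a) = a - 1/(4*a)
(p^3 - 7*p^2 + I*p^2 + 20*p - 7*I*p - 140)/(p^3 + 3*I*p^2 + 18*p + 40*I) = (p - 7)/(p + 2*I)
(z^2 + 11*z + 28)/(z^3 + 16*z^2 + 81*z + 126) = (z + 4)/(z^2 + 9*z + 18)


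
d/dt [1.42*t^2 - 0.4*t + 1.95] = 2.84*t - 0.4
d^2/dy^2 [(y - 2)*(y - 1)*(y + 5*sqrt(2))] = 6*y - 6 + 10*sqrt(2)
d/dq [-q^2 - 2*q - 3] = -2*q - 2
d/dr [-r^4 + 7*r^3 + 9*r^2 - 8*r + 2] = -4*r^3 + 21*r^2 + 18*r - 8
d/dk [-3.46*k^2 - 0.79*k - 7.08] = -6.92*k - 0.79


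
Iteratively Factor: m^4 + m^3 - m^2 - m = (m + 1)*(m^3 - m) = m*(m + 1)*(m^2 - 1) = m*(m - 1)*(m + 1)*(m + 1)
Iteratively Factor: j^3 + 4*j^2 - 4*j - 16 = (j + 2)*(j^2 + 2*j - 8) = (j + 2)*(j + 4)*(j - 2)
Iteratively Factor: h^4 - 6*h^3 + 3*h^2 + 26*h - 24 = (h - 3)*(h^3 - 3*h^2 - 6*h + 8) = (h - 3)*(h + 2)*(h^2 - 5*h + 4) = (h - 3)*(h - 1)*(h + 2)*(h - 4)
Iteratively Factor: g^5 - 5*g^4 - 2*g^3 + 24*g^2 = (g + 2)*(g^4 - 7*g^3 + 12*g^2) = g*(g + 2)*(g^3 - 7*g^2 + 12*g) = g^2*(g + 2)*(g^2 - 7*g + 12) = g^2*(g - 4)*(g + 2)*(g - 3)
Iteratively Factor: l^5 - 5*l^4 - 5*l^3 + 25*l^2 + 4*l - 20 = (l - 1)*(l^4 - 4*l^3 - 9*l^2 + 16*l + 20) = (l - 1)*(l + 2)*(l^3 - 6*l^2 + 3*l + 10) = (l - 1)*(l + 1)*(l + 2)*(l^2 - 7*l + 10) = (l - 5)*(l - 1)*(l + 1)*(l + 2)*(l - 2)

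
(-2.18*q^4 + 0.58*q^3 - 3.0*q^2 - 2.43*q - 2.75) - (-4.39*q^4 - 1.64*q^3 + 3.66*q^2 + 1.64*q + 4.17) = 2.21*q^4 + 2.22*q^3 - 6.66*q^2 - 4.07*q - 6.92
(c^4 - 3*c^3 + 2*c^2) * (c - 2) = c^5 - 5*c^4 + 8*c^3 - 4*c^2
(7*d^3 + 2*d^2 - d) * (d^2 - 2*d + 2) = 7*d^5 - 12*d^4 + 9*d^3 + 6*d^2 - 2*d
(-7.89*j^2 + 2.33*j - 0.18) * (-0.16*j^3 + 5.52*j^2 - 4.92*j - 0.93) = 1.2624*j^5 - 43.9256*j^4 + 51.7092*j^3 - 5.1195*j^2 - 1.2813*j + 0.1674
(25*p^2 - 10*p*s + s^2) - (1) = 25*p^2 - 10*p*s + s^2 - 1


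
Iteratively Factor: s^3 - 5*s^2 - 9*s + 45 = (s - 5)*(s^2 - 9) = (s - 5)*(s - 3)*(s + 3)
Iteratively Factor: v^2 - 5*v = (v)*(v - 5)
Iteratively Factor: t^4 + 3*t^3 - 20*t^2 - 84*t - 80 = (t + 4)*(t^3 - t^2 - 16*t - 20) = (t - 5)*(t + 4)*(t^2 + 4*t + 4) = (t - 5)*(t + 2)*(t + 4)*(t + 2)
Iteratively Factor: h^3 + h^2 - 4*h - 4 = (h + 2)*(h^2 - h - 2) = (h - 2)*(h + 2)*(h + 1)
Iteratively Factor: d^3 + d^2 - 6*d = (d + 3)*(d^2 - 2*d) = d*(d + 3)*(d - 2)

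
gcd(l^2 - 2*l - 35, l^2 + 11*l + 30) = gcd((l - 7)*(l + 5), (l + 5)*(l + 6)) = l + 5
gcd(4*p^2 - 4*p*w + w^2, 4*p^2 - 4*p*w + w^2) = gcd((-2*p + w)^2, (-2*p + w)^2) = 4*p^2 - 4*p*w + w^2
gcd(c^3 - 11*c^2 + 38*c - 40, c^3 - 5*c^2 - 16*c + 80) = c^2 - 9*c + 20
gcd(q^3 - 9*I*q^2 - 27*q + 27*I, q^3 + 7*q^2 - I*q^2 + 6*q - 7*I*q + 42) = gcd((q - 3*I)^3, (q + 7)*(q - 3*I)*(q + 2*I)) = q - 3*I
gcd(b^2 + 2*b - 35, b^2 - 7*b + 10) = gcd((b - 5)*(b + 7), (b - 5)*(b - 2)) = b - 5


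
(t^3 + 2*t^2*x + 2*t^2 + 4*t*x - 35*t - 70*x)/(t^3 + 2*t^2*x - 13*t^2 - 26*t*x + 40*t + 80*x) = (t + 7)/(t - 8)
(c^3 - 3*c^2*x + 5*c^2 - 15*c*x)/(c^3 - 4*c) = (c^2 - 3*c*x + 5*c - 15*x)/(c^2 - 4)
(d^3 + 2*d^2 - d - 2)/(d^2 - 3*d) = (d^3 + 2*d^2 - d - 2)/(d*(d - 3))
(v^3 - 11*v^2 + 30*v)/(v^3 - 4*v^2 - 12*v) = (v - 5)/(v + 2)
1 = 1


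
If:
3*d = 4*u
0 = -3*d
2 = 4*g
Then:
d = 0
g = 1/2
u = 0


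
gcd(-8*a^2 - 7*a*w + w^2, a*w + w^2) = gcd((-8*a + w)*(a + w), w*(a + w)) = a + w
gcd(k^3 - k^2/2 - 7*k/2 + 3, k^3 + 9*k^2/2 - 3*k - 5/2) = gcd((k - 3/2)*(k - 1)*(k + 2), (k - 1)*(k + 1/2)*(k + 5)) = k - 1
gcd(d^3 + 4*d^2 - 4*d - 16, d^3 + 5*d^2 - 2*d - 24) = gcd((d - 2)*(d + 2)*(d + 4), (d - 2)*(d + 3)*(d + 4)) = d^2 + 2*d - 8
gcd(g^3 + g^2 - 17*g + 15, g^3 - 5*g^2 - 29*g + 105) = g^2 + 2*g - 15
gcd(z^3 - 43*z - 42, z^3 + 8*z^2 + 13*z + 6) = z^2 + 7*z + 6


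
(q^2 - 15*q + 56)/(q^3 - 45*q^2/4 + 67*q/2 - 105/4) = 4*(q - 8)/(4*q^2 - 17*q + 15)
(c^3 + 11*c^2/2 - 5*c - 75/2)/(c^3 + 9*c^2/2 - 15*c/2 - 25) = (c + 3)/(c + 2)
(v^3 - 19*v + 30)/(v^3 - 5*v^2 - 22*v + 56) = (v^2 + 2*v - 15)/(v^2 - 3*v - 28)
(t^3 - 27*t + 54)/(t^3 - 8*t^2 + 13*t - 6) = (t^3 - 27*t + 54)/(t^3 - 8*t^2 + 13*t - 6)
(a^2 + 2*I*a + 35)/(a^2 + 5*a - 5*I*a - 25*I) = (a + 7*I)/(a + 5)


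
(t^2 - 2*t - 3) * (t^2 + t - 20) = t^4 - t^3 - 25*t^2 + 37*t + 60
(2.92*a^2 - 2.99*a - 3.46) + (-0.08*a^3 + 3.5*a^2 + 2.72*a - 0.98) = -0.08*a^3 + 6.42*a^2 - 0.27*a - 4.44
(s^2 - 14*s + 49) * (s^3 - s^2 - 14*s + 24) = s^5 - 15*s^4 + 49*s^3 + 171*s^2 - 1022*s + 1176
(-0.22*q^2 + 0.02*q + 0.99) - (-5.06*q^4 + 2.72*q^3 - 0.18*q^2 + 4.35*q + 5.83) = 5.06*q^4 - 2.72*q^3 - 0.04*q^2 - 4.33*q - 4.84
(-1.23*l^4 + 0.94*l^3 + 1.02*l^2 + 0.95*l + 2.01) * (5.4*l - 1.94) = -6.642*l^5 + 7.4622*l^4 + 3.6844*l^3 + 3.1512*l^2 + 9.011*l - 3.8994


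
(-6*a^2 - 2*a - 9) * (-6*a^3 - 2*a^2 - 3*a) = 36*a^5 + 24*a^4 + 76*a^3 + 24*a^2 + 27*a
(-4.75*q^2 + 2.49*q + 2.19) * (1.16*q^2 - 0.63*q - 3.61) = -5.51*q^4 + 5.8809*q^3 + 18.1192*q^2 - 10.3686*q - 7.9059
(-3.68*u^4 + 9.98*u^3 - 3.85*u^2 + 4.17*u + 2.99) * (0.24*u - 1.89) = -0.8832*u^5 + 9.3504*u^4 - 19.7862*u^3 + 8.2773*u^2 - 7.1637*u - 5.6511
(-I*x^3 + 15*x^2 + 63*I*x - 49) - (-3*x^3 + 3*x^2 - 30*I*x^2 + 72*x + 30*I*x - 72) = 3*x^3 - I*x^3 + 12*x^2 + 30*I*x^2 - 72*x + 33*I*x + 23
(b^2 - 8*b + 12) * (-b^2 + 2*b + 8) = -b^4 + 10*b^3 - 20*b^2 - 40*b + 96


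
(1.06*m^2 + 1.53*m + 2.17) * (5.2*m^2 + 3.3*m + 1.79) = 5.512*m^4 + 11.454*m^3 + 18.2304*m^2 + 9.8997*m + 3.8843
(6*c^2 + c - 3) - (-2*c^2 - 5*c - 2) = 8*c^2 + 6*c - 1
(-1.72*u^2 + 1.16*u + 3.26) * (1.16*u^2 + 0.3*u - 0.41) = -1.9952*u^4 + 0.8296*u^3 + 4.8348*u^2 + 0.5024*u - 1.3366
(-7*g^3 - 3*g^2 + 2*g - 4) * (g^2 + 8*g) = -7*g^5 - 59*g^4 - 22*g^3 + 12*g^2 - 32*g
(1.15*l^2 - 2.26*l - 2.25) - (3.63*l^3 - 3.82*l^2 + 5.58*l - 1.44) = -3.63*l^3 + 4.97*l^2 - 7.84*l - 0.81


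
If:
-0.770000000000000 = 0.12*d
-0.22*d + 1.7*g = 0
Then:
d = -6.42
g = -0.83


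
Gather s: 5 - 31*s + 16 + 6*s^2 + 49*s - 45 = 6*s^2 + 18*s - 24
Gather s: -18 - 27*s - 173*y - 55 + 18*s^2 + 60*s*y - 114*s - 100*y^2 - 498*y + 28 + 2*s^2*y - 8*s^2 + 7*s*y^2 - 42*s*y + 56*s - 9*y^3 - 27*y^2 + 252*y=s^2*(2*y + 10) + s*(7*y^2 + 18*y - 85) - 9*y^3 - 127*y^2 - 419*y - 45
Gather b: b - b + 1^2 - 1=0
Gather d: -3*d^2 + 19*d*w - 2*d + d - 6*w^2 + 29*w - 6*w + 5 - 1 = -3*d^2 + d*(19*w - 1) - 6*w^2 + 23*w + 4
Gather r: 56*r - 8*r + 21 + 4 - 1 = 48*r + 24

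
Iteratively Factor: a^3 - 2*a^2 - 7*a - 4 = (a + 1)*(a^2 - 3*a - 4) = (a + 1)^2*(a - 4)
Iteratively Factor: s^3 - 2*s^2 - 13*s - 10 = (s + 1)*(s^2 - 3*s - 10) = (s + 1)*(s + 2)*(s - 5)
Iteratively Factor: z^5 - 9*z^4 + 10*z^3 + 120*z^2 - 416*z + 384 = (z - 4)*(z^4 - 5*z^3 - 10*z^2 + 80*z - 96) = (z - 4)*(z - 3)*(z^3 - 2*z^2 - 16*z + 32) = (z - 4)*(z - 3)*(z - 2)*(z^2 - 16) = (z - 4)*(z - 3)*(z - 2)*(z + 4)*(z - 4)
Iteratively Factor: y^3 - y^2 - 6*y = (y - 3)*(y^2 + 2*y) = y*(y - 3)*(y + 2)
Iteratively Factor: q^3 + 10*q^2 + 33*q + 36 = (q + 3)*(q^2 + 7*q + 12) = (q + 3)^2*(q + 4)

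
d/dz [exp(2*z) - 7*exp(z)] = (2*exp(z) - 7)*exp(z)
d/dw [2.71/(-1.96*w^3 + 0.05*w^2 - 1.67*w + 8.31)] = (15.9348*w^2 - 0.271*w + 4.5257)/(1.96*w^3 - 0.05*w^2 + 1.67*w - 8.31)^2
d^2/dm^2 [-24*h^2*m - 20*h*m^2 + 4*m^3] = -40*h + 24*m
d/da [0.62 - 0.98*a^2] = -1.96*a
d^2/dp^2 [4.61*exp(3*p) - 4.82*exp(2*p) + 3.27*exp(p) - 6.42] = (41.49*exp(2*p) - 19.28*exp(p) + 3.27)*exp(p)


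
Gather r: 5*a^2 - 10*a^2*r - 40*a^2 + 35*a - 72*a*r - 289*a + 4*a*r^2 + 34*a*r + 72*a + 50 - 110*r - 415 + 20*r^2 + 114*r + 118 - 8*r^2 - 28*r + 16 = -35*a^2 - 182*a + r^2*(4*a + 12) + r*(-10*a^2 - 38*a - 24) - 231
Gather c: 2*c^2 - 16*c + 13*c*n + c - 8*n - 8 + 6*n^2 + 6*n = 2*c^2 + c*(13*n - 15) + 6*n^2 - 2*n - 8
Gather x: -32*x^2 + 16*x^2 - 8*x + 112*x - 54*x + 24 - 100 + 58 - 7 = -16*x^2 + 50*x - 25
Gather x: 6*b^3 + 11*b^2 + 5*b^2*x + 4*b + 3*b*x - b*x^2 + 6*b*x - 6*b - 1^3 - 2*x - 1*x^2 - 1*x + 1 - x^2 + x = 6*b^3 + 11*b^2 - 2*b + x^2*(-b - 2) + x*(5*b^2 + 9*b - 2)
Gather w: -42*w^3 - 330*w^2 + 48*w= -42*w^3 - 330*w^2 + 48*w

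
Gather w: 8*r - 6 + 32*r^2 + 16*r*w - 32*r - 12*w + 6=32*r^2 - 24*r + w*(16*r - 12)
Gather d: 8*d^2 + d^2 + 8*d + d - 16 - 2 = 9*d^2 + 9*d - 18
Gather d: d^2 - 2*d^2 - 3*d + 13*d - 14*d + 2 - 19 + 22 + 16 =-d^2 - 4*d + 21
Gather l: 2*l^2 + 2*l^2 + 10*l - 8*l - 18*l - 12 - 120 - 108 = 4*l^2 - 16*l - 240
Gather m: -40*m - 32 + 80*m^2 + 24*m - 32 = 80*m^2 - 16*m - 64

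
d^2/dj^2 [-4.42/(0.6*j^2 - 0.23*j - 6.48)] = (-3.1824*j^2 + 1.21992*j + 4.42*(1.2*j - 0.23)*(2.4*j - 0.46) + 34.36992)/(-0.6*j^2 + 0.23*j + 6.48)^3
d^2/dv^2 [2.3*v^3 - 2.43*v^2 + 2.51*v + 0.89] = 13.8*v - 4.86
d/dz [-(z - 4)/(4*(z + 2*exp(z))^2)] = (-z + 2*(z - 4)*(2*exp(z) + 1) - 2*exp(z))/(4*(z + 2*exp(z))^3)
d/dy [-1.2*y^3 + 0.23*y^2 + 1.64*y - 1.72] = -3.6*y^2 + 0.46*y + 1.64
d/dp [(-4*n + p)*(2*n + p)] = -2*n + 2*p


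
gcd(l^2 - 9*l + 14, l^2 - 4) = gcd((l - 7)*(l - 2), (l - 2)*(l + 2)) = l - 2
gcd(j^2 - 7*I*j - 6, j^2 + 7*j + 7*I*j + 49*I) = 1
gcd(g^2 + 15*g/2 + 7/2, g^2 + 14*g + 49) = g + 7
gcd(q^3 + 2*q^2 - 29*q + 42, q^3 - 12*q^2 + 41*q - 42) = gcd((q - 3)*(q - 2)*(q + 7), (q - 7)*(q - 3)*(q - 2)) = q^2 - 5*q + 6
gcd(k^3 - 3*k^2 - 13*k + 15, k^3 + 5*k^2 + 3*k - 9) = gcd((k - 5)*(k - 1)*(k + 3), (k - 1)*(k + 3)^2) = k^2 + 2*k - 3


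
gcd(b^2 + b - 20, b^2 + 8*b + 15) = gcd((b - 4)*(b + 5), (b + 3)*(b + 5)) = b + 5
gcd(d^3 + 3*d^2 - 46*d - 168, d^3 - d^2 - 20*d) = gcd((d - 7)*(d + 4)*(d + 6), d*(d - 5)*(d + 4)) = d + 4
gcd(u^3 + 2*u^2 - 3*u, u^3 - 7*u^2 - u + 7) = u - 1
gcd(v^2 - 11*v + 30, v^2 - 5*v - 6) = v - 6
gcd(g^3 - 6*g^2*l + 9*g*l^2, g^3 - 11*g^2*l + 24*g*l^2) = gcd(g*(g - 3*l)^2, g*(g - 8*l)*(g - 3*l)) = g^2 - 3*g*l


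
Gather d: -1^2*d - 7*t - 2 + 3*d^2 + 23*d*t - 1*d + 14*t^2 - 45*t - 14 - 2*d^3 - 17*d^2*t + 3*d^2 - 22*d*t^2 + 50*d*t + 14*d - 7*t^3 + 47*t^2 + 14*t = -2*d^3 + d^2*(6 - 17*t) + d*(-22*t^2 + 73*t + 12) - 7*t^3 + 61*t^2 - 38*t - 16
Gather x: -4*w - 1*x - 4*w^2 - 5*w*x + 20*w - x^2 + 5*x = -4*w^2 + 16*w - x^2 + x*(4 - 5*w)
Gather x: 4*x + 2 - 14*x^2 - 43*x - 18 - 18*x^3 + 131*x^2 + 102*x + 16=-18*x^3 + 117*x^2 + 63*x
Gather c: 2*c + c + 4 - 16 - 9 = 3*c - 21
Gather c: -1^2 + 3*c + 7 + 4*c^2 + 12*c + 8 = 4*c^2 + 15*c + 14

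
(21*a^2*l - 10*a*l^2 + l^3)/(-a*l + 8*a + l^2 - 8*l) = l*(-21*a^2 + 10*a*l - l^2)/(a*l - 8*a - l^2 + 8*l)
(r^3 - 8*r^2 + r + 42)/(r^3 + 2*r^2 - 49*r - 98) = (r - 3)/(r + 7)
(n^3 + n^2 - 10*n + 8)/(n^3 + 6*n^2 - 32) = (n - 1)/(n + 4)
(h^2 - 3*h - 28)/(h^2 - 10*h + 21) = (h + 4)/(h - 3)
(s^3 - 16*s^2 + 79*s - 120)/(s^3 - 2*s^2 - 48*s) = (s^2 - 8*s + 15)/(s*(s + 6))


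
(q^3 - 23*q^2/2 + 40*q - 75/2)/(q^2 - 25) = (2*q^2 - 13*q + 15)/(2*(q + 5))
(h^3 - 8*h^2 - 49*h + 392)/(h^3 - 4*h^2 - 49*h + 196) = (h - 8)/(h - 4)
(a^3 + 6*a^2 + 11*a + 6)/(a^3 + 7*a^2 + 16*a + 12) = (a + 1)/(a + 2)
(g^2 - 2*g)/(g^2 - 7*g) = (g - 2)/(g - 7)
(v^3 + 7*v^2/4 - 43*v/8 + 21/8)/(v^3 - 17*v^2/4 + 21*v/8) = (2*v^2 + 5*v - 7)/(v*(2*v - 7))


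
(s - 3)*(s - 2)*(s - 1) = s^3 - 6*s^2 + 11*s - 6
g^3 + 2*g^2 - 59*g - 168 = (g - 8)*(g + 3)*(g + 7)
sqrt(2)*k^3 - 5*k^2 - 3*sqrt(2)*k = k*(k - 3*sqrt(2))*(sqrt(2)*k + 1)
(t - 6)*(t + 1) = t^2 - 5*t - 6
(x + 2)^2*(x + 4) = x^3 + 8*x^2 + 20*x + 16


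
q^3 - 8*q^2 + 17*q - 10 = (q - 5)*(q - 2)*(q - 1)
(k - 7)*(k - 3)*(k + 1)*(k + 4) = k^4 - 5*k^3 - 25*k^2 + 65*k + 84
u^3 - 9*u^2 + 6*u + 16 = (u - 8)*(u - 2)*(u + 1)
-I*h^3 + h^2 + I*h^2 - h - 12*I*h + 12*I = (h - 3*I)*(h + 4*I)*(-I*h + I)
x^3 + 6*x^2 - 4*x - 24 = (x - 2)*(x + 2)*(x + 6)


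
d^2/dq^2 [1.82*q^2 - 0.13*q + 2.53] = 3.64000000000000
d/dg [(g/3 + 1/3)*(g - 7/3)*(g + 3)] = g^2 + 10*g/9 - 19/9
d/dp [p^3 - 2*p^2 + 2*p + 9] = 3*p^2 - 4*p + 2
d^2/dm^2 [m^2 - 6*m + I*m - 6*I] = 2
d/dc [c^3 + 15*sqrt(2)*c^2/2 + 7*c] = 3*c^2 + 15*sqrt(2)*c + 7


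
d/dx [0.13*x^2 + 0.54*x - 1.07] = 0.26*x + 0.54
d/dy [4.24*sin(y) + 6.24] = 4.24*cos(y)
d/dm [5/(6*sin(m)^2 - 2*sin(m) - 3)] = 10*(1 - 6*sin(m))*cos(m)/(2*sin(m) + 3*cos(2*m))^2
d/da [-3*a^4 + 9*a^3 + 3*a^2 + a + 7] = -12*a^3 + 27*a^2 + 6*a + 1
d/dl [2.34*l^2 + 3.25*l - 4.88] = 4.68*l + 3.25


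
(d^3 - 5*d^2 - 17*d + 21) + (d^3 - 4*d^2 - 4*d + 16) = 2*d^3 - 9*d^2 - 21*d + 37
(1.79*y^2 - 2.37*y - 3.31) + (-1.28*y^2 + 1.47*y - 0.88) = 0.51*y^2 - 0.9*y - 4.19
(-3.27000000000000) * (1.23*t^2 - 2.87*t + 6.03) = -4.0221*t^2 + 9.3849*t - 19.7181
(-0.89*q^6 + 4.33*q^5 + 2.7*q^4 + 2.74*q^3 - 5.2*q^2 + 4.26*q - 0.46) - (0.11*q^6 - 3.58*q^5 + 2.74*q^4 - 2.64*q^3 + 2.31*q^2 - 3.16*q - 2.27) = -1.0*q^6 + 7.91*q^5 - 0.04*q^4 + 5.38*q^3 - 7.51*q^2 + 7.42*q + 1.81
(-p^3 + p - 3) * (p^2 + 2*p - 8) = -p^5 - 2*p^4 + 9*p^3 - p^2 - 14*p + 24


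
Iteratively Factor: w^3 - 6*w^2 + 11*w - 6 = (w - 3)*(w^2 - 3*w + 2) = (w - 3)*(w - 1)*(w - 2)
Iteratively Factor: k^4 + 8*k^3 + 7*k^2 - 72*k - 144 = (k - 3)*(k^3 + 11*k^2 + 40*k + 48) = (k - 3)*(k + 4)*(k^2 + 7*k + 12) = (k - 3)*(k + 4)^2*(k + 3)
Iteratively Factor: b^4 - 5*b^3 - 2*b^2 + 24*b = (b)*(b^3 - 5*b^2 - 2*b + 24) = b*(b - 3)*(b^2 - 2*b - 8) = b*(b - 4)*(b - 3)*(b + 2)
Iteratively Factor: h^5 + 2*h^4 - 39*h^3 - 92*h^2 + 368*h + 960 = (h - 4)*(h^4 + 6*h^3 - 15*h^2 - 152*h - 240) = (h - 4)*(h + 4)*(h^3 + 2*h^2 - 23*h - 60) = (h - 5)*(h - 4)*(h + 4)*(h^2 + 7*h + 12) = (h - 5)*(h - 4)*(h + 4)^2*(h + 3)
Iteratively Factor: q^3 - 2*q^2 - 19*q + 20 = (q - 1)*(q^2 - q - 20) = (q - 1)*(q + 4)*(q - 5)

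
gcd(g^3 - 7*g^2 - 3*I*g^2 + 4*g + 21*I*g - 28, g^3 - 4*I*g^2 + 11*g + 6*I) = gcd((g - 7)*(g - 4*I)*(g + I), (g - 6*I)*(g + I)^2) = g + I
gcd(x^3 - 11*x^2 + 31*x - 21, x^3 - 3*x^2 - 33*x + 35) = x^2 - 8*x + 7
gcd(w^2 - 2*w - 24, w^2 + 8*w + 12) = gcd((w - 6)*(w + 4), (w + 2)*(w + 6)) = 1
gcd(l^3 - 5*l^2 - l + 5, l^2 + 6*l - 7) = l - 1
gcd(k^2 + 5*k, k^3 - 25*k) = k^2 + 5*k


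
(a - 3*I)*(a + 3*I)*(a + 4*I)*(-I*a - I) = -I*a^4 + 4*a^3 - I*a^3 + 4*a^2 - 9*I*a^2 + 36*a - 9*I*a + 36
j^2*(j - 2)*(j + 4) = j^4 + 2*j^3 - 8*j^2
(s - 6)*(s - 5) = s^2 - 11*s + 30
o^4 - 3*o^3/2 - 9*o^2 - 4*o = o*(o - 4)*(o + 1/2)*(o + 2)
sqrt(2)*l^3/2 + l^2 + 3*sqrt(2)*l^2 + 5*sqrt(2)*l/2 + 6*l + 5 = (l + 5)*(l + sqrt(2))*(sqrt(2)*l/2 + sqrt(2)/2)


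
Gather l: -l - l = -2*l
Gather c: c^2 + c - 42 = c^2 + c - 42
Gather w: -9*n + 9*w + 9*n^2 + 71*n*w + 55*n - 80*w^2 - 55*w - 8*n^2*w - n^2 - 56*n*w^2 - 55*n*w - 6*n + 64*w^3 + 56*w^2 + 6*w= 8*n^2 + 40*n + 64*w^3 + w^2*(-56*n - 24) + w*(-8*n^2 + 16*n - 40)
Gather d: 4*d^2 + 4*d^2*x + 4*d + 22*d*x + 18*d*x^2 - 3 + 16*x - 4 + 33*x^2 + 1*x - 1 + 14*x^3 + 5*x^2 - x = d^2*(4*x + 4) + d*(18*x^2 + 22*x + 4) + 14*x^3 + 38*x^2 + 16*x - 8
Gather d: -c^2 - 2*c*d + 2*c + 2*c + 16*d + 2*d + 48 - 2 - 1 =-c^2 + 4*c + d*(18 - 2*c) + 45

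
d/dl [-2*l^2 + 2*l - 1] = 2 - 4*l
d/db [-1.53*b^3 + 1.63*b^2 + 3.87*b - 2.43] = -4.59*b^2 + 3.26*b + 3.87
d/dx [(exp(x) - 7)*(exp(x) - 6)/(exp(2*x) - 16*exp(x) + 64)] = (20 - 3*exp(x))*exp(x)/(exp(3*x) - 24*exp(2*x) + 192*exp(x) - 512)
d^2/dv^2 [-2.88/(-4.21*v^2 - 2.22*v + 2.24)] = (-102.090816*v^2 - 53.834112*v + 2.88*(8.42*v + 2.22)*(16.84*v + 4.44) + 54.319104)/(4.21*v^2 + 2.22*v - 2.24)^3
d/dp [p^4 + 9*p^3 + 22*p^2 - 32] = p*(4*p^2 + 27*p + 44)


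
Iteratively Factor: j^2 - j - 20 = (j + 4)*(j - 5)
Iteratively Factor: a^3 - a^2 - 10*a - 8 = (a + 1)*(a^2 - 2*a - 8) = (a + 1)*(a + 2)*(a - 4)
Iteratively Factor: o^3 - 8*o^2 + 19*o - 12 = (o - 4)*(o^2 - 4*o + 3) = (o - 4)*(o - 1)*(o - 3)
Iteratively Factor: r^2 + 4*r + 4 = (r + 2)*(r + 2)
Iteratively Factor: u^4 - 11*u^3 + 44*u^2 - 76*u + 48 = (u - 2)*(u^3 - 9*u^2 + 26*u - 24) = (u - 3)*(u - 2)*(u^2 - 6*u + 8) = (u - 3)*(u - 2)^2*(u - 4)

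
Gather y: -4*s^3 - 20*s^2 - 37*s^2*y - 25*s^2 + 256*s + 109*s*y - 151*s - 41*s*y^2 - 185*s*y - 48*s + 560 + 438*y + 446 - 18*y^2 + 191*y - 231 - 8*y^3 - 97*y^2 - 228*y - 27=-4*s^3 - 45*s^2 + 57*s - 8*y^3 + y^2*(-41*s - 115) + y*(-37*s^2 - 76*s + 401) + 748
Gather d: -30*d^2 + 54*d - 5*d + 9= -30*d^2 + 49*d + 9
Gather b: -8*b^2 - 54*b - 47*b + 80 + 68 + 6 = -8*b^2 - 101*b + 154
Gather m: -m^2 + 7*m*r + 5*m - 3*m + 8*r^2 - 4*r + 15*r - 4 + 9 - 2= -m^2 + m*(7*r + 2) + 8*r^2 + 11*r + 3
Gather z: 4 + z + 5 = z + 9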